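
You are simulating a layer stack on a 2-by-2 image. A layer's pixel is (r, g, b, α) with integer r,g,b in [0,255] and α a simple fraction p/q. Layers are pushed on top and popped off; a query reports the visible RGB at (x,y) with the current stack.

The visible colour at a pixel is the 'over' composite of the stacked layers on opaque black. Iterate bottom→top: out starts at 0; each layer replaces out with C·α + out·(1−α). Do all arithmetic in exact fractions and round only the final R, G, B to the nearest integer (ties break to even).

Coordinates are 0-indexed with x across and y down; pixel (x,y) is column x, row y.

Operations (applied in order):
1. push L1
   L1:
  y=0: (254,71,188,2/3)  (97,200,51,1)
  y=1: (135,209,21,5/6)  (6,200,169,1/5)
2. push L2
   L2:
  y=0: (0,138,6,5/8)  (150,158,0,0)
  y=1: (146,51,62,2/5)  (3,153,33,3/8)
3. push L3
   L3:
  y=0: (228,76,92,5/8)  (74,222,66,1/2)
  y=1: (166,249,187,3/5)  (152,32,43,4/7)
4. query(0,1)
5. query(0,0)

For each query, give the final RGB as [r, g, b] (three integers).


at x=0,y=1 over L1,L2,L3:
+L1 (α=5/6) → [225/2, 1045/6, 35/2]
+L2 (α=2/5) → [1259/10, 1249/10, 353/10]
+L3 (α=3/5) → [3749/25, 4984/25, 3158/25]
= [150, 199, 126]

at x=0,y=0 over L1,L2,L3:
+L1 (α=2/3) → [508/3, 142/3, 376/3]
+L2 (α=5/8) → [127/2, 104, 203/4]
+L3 (α=5/8) → [2661/16, 173/2, 2449/32]
rounded: [166, 86, 77]


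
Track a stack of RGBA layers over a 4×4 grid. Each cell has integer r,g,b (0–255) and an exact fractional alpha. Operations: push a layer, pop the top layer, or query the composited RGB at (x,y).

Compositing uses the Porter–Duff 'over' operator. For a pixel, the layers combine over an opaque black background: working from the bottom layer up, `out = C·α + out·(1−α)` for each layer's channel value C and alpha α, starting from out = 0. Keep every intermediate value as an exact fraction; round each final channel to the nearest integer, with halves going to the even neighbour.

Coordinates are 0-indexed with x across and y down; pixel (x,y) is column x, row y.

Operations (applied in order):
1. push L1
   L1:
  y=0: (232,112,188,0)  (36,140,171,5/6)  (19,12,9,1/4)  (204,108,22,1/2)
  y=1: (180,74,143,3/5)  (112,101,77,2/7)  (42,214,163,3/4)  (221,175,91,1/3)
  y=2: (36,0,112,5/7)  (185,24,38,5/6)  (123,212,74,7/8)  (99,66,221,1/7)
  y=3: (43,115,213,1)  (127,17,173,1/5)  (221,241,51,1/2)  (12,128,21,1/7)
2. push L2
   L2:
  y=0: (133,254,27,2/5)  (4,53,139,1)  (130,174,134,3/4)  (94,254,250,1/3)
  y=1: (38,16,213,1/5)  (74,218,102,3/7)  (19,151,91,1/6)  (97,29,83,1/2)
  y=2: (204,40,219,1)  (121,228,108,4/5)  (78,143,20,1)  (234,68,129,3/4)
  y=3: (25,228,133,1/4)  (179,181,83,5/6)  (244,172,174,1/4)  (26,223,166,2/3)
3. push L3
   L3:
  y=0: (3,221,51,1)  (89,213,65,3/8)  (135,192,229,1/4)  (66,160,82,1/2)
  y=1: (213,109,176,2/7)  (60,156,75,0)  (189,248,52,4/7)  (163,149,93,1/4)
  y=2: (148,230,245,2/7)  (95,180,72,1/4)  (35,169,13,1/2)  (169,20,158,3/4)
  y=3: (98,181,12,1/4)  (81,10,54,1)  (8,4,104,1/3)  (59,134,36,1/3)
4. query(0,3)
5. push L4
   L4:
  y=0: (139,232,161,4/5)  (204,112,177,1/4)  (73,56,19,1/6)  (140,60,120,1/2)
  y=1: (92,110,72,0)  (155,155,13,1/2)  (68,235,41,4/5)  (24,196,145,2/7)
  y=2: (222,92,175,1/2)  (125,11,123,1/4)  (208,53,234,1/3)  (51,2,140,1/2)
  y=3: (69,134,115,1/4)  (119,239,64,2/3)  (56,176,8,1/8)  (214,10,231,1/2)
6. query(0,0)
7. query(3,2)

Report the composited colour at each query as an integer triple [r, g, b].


query (0,3) [L1,L2,L3] — begin 0,0,0
+L1 (α=1) → [43, 115, 213]
+L2 (α=1/4) → [77/2, 573/4, 193]
+L3 (α=1/4) → [427/8, 2443/16, 591/4]
= [53, 153, 148]

at x=0,y=0 over L1,L2,L3,L4:
L1 α=0: [0, 0, 0]
L2 α=2/5: [266/5, 508/5, 54/5]
L3 α=1: [3, 221, 51]
L4 α=4/5: [559/5, 1149/5, 139]
= [112, 230, 139]

at x=3,y=2 over L1,L2,L3,L4:
+L1 (α=1/7) → [99/7, 66/7, 221/7]
+L2 (α=3/4) → [5013/28, 747/14, 1465/14]
+L3 (α=3/4) → [19209/112, 1587/56, 8101/56]
+L4 (α=1/2) → [24921/224, 1699/112, 15941/112]
rounded: [111, 15, 142]


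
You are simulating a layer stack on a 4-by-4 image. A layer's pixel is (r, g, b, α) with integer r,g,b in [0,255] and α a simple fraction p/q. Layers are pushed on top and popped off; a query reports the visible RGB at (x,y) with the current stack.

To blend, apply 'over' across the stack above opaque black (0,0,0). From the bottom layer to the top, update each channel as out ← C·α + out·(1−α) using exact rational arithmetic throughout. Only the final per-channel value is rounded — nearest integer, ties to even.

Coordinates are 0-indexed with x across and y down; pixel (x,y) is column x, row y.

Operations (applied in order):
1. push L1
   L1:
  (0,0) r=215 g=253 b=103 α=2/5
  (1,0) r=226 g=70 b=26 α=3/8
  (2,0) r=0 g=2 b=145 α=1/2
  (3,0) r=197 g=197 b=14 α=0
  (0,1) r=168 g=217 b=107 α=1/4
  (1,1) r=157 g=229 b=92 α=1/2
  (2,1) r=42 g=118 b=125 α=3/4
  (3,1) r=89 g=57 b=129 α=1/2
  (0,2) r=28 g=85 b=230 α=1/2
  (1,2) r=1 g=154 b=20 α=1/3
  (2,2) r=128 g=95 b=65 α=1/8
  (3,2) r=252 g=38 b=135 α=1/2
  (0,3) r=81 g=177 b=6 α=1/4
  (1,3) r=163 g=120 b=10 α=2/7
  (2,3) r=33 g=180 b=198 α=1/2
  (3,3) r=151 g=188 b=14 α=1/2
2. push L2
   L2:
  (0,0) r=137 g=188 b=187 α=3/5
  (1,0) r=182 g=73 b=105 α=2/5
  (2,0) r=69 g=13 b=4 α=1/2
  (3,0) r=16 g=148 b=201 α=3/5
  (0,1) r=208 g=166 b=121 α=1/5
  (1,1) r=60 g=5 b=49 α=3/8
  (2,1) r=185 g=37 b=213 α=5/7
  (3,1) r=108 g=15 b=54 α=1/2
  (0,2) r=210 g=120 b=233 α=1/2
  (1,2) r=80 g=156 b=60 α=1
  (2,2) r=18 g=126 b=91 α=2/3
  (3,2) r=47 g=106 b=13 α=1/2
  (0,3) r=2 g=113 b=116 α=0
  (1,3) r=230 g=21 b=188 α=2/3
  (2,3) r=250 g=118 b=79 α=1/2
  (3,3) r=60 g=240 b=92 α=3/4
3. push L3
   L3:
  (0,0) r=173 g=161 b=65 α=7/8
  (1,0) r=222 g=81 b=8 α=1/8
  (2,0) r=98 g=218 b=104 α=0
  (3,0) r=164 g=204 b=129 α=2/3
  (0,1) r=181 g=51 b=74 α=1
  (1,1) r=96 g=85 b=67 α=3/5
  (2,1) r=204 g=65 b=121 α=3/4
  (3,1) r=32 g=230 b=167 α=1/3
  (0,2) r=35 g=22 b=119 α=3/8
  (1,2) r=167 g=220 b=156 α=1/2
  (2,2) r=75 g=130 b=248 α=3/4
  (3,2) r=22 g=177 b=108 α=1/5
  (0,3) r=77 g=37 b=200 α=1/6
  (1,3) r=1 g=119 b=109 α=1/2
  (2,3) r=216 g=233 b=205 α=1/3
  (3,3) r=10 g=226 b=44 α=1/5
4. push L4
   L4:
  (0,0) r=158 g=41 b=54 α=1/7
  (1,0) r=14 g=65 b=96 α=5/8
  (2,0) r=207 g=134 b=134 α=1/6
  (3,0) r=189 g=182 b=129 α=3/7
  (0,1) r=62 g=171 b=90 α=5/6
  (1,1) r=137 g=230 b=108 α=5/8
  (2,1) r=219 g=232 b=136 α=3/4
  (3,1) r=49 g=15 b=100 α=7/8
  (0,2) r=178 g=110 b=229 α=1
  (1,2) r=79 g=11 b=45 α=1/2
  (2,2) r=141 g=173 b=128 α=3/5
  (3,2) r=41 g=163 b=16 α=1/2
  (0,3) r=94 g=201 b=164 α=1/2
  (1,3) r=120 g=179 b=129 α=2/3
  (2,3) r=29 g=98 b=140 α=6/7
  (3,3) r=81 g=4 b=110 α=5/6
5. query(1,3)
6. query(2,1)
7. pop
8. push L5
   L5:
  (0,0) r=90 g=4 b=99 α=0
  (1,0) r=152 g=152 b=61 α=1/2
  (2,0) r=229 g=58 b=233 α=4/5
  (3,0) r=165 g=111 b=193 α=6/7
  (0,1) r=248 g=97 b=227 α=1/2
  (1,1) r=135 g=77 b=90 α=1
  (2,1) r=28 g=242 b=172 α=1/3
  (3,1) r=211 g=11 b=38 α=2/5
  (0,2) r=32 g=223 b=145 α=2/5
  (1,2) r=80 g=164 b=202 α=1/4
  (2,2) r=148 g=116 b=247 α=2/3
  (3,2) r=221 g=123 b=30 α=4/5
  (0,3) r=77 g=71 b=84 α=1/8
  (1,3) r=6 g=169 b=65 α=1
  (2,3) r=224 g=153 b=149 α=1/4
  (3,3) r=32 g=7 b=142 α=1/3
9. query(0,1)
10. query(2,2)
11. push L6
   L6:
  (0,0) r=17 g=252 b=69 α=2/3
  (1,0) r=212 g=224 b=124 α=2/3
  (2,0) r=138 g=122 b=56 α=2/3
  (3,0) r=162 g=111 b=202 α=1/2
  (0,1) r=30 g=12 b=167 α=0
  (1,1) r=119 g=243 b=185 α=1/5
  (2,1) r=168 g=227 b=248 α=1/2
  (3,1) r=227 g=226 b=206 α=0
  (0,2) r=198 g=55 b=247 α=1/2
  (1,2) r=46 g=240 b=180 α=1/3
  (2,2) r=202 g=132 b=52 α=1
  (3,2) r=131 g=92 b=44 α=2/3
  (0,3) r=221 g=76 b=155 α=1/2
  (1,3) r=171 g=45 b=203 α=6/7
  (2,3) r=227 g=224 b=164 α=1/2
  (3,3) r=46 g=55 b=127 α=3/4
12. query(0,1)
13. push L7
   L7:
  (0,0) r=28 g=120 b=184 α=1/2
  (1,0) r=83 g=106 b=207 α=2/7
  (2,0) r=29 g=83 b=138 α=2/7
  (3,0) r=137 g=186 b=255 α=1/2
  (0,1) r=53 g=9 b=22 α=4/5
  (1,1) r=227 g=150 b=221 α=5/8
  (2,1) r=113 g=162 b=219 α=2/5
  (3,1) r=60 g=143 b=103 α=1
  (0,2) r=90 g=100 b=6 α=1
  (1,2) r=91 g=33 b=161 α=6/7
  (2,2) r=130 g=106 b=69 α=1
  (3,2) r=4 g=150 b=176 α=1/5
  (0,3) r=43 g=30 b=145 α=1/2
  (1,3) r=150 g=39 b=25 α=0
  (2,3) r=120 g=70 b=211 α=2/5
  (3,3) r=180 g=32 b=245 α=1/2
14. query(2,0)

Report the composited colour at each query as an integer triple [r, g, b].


at x=1,y=3 over L1,L2,L3,L4:
+L1 (α=2/7) → [326/7, 240/7, 20/7]
+L2 (α=2/3) → [1182/7, 178/7, 884/7]
+L3 (α=1/2) → [1189/14, 1011/14, 1647/14]
+L4 (α=2/3) → [4549/42, 6023/42, 1753/14]
→ [108, 143, 125]

query (2,1) [L1,L2,L3,L4] — begin 0,0,0
+L1 (α=3/4) → [63/2, 177/2, 375/4]
+L2 (α=5/7) → [988/7, 362/7, 2505/14]
+L3 (α=3/4) → [1318/7, 1727/28, 7587/56]
+L4 (α=3/4) → [5917/28, 21215/112, 30435/224]
rounded: [211, 189, 136]

query (0,1) [L1,L2,L3,L5] — begin 0,0,0
after L1 α=1/4: [42, 217/4, 107/4]
after L2 α=1/5: [376/5, 383/5, 228/5]
after L3 α=1: [181, 51, 74]
after L5 α=1/2: [429/2, 74, 301/2]
= [214, 74, 150]

(2,2) stack=L1,L2,L3,L5; from [0,0,0]:
L1 α=1/8: [16, 95/8, 65/8]
L2 α=2/3: [52/3, 2111/24, 507/8]
L3 α=3/4: [727/12, 11471/96, 6459/32]
L5 α=2/3: [4279/36, 33743/288, 22267/96]
= [119, 117, 232]

(0,1) stack=L1,L2,L3,L5,L6; from [0,0,0]:
after L1 α=1/4: [42, 217/4, 107/4]
after L2 α=1/5: [376/5, 383/5, 228/5]
after L3 α=1: [181, 51, 74]
after L5 α=1/2: [429/2, 74, 301/2]
after L6 α=0: [429/2, 74, 301/2]
= [214, 74, 150]

query (2,0) [L1,L2,L3,L5,L6,L7] — begin 0,0,0
L1 α=1/2: [0, 1, 145/2]
L2 α=1/2: [69/2, 7, 153/4]
L3 α=0: [69/2, 7, 153/4]
L5 α=4/5: [1901/10, 239/5, 3881/20]
L6 α=2/3: [4661/30, 1459/15, 6121/60]
L7 α=2/7: [5009/42, 1957/21, 9433/84]
rounded: [119, 93, 112]


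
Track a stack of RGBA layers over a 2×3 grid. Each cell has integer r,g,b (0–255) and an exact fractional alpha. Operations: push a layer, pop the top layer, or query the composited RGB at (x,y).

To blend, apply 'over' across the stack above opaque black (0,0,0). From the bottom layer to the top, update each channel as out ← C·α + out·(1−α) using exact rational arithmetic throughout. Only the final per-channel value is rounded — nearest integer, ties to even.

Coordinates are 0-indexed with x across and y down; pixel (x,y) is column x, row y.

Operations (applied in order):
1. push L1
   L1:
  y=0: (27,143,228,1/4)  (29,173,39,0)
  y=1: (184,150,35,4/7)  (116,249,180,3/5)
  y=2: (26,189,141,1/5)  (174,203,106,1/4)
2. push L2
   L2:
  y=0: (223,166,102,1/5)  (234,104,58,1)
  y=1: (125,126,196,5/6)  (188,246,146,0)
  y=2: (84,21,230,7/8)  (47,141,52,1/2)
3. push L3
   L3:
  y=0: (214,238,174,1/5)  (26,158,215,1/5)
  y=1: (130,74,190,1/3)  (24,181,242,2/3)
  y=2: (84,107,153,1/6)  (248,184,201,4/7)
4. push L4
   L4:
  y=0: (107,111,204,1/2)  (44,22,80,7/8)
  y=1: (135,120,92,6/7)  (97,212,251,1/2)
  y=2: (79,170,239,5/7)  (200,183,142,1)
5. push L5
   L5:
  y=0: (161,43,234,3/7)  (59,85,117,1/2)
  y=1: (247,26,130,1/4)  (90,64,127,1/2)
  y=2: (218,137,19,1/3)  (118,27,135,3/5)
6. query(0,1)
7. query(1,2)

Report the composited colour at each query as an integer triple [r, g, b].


(0,1) stack=L1,L2,L3,L4,L5; from [0,0,0]:
L1 α=4/7: [736/7, 600/7, 20]
L2 α=5/6: [5111/42, 835/7, 500/3]
L3 α=1/3: [7841/63, 2188/21, 1570/9]
L4 α=6/7: [58871/441, 17308/147, 934/9]
L5 α=1/4: [23795/147, 9291/98, 331/3]
= [162, 95, 110]

(1,2) stack=L1,L2,L3,L4,L5; from [0,0,0]:
+L1 (α=1/4) → [87/2, 203/4, 53/2]
+L2 (α=1/2) → [181/4, 767/8, 157/4]
+L3 (α=4/7) → [4511/28, 8189/56, 3687/28]
+L4 (α=1) → [200, 183, 142]
+L5 (α=3/5) → [754/5, 447/5, 689/5]
rounded: [151, 89, 138]


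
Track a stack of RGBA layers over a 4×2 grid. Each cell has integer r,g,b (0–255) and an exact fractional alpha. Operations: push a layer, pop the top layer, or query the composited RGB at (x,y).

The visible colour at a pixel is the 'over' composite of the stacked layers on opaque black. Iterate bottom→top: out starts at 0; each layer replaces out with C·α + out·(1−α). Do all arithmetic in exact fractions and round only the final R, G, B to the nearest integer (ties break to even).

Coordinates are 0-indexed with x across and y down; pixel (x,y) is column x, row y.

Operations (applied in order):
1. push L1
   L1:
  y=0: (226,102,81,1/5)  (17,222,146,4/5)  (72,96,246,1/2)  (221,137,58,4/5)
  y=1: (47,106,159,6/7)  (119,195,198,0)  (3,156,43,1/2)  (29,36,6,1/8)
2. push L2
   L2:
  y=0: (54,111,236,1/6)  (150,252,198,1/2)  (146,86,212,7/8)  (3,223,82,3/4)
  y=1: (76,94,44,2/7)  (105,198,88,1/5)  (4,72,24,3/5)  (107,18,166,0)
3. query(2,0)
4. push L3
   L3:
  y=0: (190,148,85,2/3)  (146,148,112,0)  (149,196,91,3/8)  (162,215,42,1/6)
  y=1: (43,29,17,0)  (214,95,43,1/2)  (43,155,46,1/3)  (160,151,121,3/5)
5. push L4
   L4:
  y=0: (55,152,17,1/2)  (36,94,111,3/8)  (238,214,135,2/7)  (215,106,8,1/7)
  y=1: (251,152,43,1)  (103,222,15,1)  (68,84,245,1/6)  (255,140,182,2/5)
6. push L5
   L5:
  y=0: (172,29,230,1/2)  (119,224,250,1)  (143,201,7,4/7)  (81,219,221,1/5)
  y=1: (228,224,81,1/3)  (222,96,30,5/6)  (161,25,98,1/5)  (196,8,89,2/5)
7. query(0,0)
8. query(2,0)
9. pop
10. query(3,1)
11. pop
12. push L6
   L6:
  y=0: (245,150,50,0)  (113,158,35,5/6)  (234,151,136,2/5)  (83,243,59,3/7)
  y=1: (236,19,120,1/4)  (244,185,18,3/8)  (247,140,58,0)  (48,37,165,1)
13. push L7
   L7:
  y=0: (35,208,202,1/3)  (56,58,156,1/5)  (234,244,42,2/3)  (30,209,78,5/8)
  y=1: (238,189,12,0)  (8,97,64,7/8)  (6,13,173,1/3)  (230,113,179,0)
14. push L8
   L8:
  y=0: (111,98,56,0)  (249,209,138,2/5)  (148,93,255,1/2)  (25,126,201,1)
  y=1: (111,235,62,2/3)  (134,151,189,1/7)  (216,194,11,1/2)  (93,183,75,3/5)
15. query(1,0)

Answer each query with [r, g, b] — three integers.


at x=2,y=0 over L1,L2:
after L1 α=1/2: [36, 48, 123]
after L2 α=7/8: [529/4, 325/4, 1607/8]
→ [132, 81, 201]

(0,0) stack=L1,L2,L3,L4,L5; from [0,0,0]:
L1 α=1/5: [226/5, 102/5, 81/5]
L2 α=1/6: [140/3, 71/2, 317/6]
L3 α=2/3: [1280/9, 221/2, 1337/18]
L4 α=1/2: [1775/18, 525/4, 1643/36]
L5 α=1/2: [4871/36, 641/8, 9923/72]
= [135, 80, 138]

at x=2,y=0 over L1,L2,L3,L4,L5:
+L1 (α=1/2) → [36, 48, 123]
+L2 (α=7/8) → [529/4, 325/4, 1607/8]
+L3 (α=3/8) → [4433/32, 3977/32, 10219/64]
+L4 (α=2/7) → [37397/224, 33581/224, 68375/448]
+L5 (α=4/7) → [240319/1568, 280839/1568, 217669/3136]
rounded: [153, 179, 69]

at x=3,y=1 over L1,L2,L3,L4:
after L1 α=1/8: [29/8, 9/2, 3/4]
after L2 α=0: [29/8, 9/2, 3/4]
after L3 α=3/5: [1949/20, 462/5, 729/10]
after L4 α=2/5: [16047/100, 2786/25, 5827/50]
rounded: [160, 111, 117]

query (1,0) [L1,L2,L3,L6,L7,L8] — begin 0,0,0
+L1 (α=4/5) → [68/5, 888/5, 584/5]
+L2 (α=1/2) → [409/5, 1074/5, 787/5]
+L3 (α=0) → [409/5, 1074/5, 787/5]
+L6 (α=5/6) → [539/5, 2512/15, 277/5]
+L7 (α=1/5) → [2436/25, 10918/75, 1888/25]
+L8 (α=2/5) → [19758/125, 21368/125, 12564/125]
→ [158, 171, 101]


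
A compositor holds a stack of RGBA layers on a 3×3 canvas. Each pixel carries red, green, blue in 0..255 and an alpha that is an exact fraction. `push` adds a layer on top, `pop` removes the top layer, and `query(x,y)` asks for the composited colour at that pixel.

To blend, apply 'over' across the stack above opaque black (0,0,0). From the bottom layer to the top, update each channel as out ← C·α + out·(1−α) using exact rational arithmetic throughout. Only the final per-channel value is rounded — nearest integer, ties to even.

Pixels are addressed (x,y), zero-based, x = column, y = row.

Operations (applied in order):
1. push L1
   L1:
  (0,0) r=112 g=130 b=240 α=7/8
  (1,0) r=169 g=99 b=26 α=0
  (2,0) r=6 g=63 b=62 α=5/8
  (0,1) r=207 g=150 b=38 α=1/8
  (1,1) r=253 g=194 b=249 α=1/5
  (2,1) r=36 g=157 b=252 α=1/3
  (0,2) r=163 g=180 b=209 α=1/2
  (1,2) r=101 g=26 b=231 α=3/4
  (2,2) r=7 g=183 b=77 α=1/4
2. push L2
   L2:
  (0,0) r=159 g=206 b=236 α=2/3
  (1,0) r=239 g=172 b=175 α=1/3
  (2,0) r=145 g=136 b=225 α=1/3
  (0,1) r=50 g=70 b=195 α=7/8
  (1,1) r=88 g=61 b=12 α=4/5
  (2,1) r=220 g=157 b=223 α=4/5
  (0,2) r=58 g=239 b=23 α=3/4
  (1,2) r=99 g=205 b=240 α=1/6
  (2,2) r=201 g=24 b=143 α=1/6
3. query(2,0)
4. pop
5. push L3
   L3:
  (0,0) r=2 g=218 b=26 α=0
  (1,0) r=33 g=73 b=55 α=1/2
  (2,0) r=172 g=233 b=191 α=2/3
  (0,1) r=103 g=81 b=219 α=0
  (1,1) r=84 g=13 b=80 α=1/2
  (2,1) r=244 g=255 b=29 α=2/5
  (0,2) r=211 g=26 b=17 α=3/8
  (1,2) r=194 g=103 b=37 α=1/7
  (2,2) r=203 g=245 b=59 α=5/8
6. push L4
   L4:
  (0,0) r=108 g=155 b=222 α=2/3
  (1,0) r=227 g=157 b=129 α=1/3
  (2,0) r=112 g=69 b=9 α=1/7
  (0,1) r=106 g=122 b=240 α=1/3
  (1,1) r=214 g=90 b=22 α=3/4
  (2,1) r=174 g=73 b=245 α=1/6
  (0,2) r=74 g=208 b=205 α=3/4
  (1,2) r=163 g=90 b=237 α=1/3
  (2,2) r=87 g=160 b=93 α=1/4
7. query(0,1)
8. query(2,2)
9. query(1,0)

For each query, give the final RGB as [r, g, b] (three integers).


query (2,0) [L1,L2] — begin 0,0,0
after L1 α=5/8: [15/4, 315/8, 155/4]
after L2 α=1/3: [305/6, 859/12, 605/6]
rounded: [51, 72, 101]

(0,1) stack=L1,L3,L4; from [0,0,0]:
+L1 (α=1/8) → [207/8, 75/4, 19/4]
+L3 (α=0) → [207/8, 75/4, 19/4]
+L4 (α=1/3) → [631/12, 319/6, 499/6]
= [53, 53, 83]

(2,2) stack=L1,L3,L4; from [0,0,0]:
+L1 (α=1/4) → [7/4, 183/4, 77/4]
+L3 (α=5/8) → [4081/32, 5449/32, 1411/32]
+L4 (α=1/4) → [15027/128, 21467/128, 7209/128]
= [117, 168, 56]

at x=1,y=0 over L1,L3,L4:
L1 α=0: [0, 0, 0]
L3 α=1/2: [33/2, 73/2, 55/2]
L4 α=1/3: [260/3, 230/3, 184/3]
rounded: [87, 77, 61]


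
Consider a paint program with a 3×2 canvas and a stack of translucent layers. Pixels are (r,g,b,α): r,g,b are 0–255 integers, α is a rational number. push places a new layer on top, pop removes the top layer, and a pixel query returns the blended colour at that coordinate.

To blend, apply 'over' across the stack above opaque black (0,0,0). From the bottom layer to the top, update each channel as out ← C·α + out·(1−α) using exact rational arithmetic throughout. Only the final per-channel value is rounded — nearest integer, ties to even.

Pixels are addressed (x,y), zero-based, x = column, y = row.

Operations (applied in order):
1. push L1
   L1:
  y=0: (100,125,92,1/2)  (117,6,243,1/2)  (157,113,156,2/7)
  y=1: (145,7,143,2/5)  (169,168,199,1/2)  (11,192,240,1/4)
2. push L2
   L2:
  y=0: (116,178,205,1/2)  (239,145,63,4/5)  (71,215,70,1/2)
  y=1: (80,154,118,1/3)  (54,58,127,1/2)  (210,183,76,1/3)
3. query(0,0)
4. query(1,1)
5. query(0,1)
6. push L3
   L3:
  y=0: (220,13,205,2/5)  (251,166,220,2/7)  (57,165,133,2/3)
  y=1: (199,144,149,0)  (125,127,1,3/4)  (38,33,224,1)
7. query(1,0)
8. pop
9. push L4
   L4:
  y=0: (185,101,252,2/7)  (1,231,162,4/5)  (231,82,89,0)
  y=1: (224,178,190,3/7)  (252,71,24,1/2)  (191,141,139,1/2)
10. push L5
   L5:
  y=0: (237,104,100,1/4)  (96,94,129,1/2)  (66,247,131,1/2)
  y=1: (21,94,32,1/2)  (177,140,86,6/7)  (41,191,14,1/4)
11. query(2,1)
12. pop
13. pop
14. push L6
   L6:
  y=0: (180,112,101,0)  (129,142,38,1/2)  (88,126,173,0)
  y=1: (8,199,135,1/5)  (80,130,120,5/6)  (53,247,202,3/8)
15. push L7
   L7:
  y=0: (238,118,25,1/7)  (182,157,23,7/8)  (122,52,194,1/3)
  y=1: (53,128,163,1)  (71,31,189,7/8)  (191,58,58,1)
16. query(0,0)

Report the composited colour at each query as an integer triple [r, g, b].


query (0,0) [L1,L2] — begin 0,0,0
L1 α=1/2: [50, 125/2, 46]
L2 α=1/2: [83, 481/4, 251/2]
→ [83, 120, 126]

query (1,1) [L1,L2] — begin 0,0,0
L1 α=1/2: [169/2, 84, 199/2]
L2 α=1/2: [277/4, 71, 453/4]
rounded: [69, 71, 113]

query (0,1) [L1,L2] — begin 0,0,0
after L1 α=2/5: [58, 14/5, 286/5]
after L2 α=1/3: [196/3, 266/5, 1162/15]
→ [65, 53, 77]

at x=1,y=0 over L1,L2,L3:
+L1 (α=1/2) → [117/2, 3, 243/2]
+L2 (α=4/5) → [2029/10, 583/5, 747/10]
+L3 (α=2/7) → [3033/14, 915/7, 1627/14]
= [217, 131, 116]

(2,1) stack=L1,L2,L4,L5; from [0,0,0]:
+L1 (α=1/4) → [11/4, 48, 60]
+L2 (α=1/3) → [431/6, 93, 196/3]
+L4 (α=1/2) → [1577/12, 117, 613/6]
+L5 (α=1/4) → [1741/16, 271/2, 641/8]
rounded: [109, 136, 80]

at x=0,y=0 over L1,L2,L6,L7:
after L1 α=1/2: [50, 125/2, 46]
after L2 α=1/2: [83, 481/4, 251/2]
after L6 α=0: [83, 481/4, 251/2]
after L7 α=1/7: [736/7, 1679/14, 778/7]
rounded: [105, 120, 111]


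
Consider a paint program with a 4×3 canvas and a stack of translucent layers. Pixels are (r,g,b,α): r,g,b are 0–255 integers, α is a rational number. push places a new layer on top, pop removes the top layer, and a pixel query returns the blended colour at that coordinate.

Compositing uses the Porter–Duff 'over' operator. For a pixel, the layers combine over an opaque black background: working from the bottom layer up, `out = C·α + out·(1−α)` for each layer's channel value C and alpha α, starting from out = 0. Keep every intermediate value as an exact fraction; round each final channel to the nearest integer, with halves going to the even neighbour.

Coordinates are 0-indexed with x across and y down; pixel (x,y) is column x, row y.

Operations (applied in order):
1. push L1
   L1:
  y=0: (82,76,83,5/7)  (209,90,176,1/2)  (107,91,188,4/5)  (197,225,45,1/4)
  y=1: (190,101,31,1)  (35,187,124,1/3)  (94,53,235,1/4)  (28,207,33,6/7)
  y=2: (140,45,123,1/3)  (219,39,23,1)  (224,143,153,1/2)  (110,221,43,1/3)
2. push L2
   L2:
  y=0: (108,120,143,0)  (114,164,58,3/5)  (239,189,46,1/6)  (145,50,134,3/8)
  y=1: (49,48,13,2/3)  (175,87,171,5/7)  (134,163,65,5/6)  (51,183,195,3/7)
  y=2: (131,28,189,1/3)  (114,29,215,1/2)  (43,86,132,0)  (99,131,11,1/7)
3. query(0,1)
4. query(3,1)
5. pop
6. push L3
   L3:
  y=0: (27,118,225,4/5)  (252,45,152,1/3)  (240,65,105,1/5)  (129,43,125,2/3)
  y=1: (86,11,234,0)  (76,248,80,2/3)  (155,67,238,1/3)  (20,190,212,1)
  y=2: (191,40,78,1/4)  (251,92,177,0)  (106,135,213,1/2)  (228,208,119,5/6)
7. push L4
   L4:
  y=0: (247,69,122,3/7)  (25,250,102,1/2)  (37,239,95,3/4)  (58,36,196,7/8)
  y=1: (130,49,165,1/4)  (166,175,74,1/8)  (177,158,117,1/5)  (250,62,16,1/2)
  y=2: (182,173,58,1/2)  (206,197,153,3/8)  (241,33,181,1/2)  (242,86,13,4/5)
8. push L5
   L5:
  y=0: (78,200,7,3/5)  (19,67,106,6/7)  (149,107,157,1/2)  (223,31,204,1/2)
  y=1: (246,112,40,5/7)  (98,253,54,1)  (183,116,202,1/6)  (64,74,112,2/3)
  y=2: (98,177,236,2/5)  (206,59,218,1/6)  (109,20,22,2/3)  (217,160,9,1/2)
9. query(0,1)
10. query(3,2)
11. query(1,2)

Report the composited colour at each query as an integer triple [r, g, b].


(0,1) stack=L1,L2; from [0,0,0]:
+L1 (α=1) → [190, 101, 31]
+L2 (α=2/3) → [96, 197/3, 19]
rounded: [96, 66, 19]

(3,1) stack=L1,L2; from [0,0,0]:
+L1 (α=6/7) → [24, 1242/7, 198/7]
+L2 (α=3/7) → [249/7, 8811/49, 4887/49]
= [36, 180, 100]

at x=0,y=1 over L1,L3,L4,L5:
+L1 (α=1) → [190, 101, 31]
+L3 (α=0) → [190, 101, 31]
+L4 (α=1/4) → [175, 88, 129/2]
+L5 (α=5/7) → [1580/7, 736/7, 47]
rounded: [226, 105, 47]

query (3,2) [L1,L3,L4,L5] — begin 0,0,0
L1 α=1/3: [110/3, 221/3, 43/3]
L3 α=5/6: [1765/9, 3341/18, 914/9]
L4 α=4/5: [10477/45, 9533/90, 1382/45]
L5 α=1/2: [10121/45, 23933/180, 1787/90]
= [225, 133, 20]

(1,2) stack=L1,L3,L4,L5; from [0,0,0]:
after L1 α=1: [219, 39, 23]
after L3 α=0: [219, 39, 23]
after L4 α=3/8: [1713/8, 393/4, 287/4]
after L5 α=1/6: [10213/48, 2201/24, 769/8]
rounded: [213, 92, 96]


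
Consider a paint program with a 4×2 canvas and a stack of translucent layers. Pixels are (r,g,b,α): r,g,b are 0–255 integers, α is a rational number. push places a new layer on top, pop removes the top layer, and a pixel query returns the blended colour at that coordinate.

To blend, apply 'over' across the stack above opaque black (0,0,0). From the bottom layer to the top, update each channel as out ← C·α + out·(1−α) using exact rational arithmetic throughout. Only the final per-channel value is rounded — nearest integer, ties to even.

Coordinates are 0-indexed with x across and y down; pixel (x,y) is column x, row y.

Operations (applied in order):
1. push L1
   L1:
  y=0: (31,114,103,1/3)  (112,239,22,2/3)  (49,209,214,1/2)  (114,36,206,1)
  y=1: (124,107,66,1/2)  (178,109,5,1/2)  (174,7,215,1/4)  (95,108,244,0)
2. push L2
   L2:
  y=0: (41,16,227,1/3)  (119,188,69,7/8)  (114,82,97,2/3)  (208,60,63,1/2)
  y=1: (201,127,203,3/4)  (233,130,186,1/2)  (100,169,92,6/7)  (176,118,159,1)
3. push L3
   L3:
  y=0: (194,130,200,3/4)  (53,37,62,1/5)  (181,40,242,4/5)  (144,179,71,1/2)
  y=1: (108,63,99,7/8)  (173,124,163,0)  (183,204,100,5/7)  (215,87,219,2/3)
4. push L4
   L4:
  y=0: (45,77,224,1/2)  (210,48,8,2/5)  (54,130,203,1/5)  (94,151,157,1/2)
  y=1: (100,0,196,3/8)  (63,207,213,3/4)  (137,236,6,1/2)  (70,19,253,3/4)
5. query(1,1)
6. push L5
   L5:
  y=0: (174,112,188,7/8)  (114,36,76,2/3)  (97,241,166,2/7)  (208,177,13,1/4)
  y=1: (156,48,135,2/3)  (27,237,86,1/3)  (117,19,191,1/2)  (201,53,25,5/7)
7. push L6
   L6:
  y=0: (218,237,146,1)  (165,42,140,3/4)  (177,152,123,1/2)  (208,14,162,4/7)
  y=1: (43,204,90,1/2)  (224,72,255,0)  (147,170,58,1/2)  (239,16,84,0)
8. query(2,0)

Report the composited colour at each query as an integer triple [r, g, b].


query (1,1) [L1,L2,L3,L4] — begin 0,0,0
+L1 (α=1/2) → [89, 109/2, 5/2]
+L2 (α=1/2) → [161, 369/4, 377/4]
+L3 (α=0) → [161, 369/4, 377/4]
+L4 (α=3/4) → [175/2, 2853/16, 2933/16]
rounded: [88, 178, 183]

query (2,0) [L1,L2,L3,L4,L5,L6] — begin 0,0,0
after L1 α=1/2: [49/2, 209/2, 107]
after L2 α=2/3: [505/6, 179/2, 301/3]
after L3 α=4/5: [4849/30, 499/10, 641/3]
after L4 α=1/5: [10508/75, 1648/25, 3173/15]
after L5 α=2/7: [13418/105, 4058/35, 4169/21]
after L6 α=1/2: [32003/210, 4689/35, 3376/21]
→ [152, 134, 161]


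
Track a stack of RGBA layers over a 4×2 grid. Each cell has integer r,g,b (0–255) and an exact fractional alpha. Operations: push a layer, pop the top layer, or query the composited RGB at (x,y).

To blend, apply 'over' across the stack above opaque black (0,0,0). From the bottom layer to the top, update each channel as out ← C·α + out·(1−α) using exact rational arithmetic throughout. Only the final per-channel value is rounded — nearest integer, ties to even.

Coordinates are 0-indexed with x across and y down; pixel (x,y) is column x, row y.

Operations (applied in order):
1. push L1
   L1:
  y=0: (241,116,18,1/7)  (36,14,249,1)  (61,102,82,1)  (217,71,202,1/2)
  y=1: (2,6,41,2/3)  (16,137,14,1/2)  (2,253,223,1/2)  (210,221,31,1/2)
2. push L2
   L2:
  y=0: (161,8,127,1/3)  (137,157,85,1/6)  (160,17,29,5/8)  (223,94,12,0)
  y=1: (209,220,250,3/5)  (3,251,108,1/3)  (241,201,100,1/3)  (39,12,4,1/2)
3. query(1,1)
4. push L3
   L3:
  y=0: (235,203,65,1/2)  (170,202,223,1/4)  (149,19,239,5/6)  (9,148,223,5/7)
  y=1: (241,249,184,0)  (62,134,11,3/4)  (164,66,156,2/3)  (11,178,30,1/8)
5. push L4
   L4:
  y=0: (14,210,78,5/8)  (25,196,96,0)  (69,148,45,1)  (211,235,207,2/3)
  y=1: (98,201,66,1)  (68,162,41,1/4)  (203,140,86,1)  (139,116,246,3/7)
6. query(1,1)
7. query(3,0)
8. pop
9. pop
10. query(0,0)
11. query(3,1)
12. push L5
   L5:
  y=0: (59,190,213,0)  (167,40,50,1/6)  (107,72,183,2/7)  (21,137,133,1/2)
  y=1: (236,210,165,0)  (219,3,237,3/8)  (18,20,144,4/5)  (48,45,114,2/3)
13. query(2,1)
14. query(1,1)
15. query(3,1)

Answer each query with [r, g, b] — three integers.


(1,1) stack=L1,L2; from [0,0,0]:
L1 α=1/2: [8, 137/2, 7]
L2 α=1/3: [19/3, 388/3, 122/3]
= [6, 129, 41]

at x=1,y=1 over L1,L2,L3,L4:
after L1 α=1/2: [8, 137/2, 7]
after L2 α=1/3: [19/3, 388/3, 122/3]
after L3 α=3/4: [577/12, 797/6, 221/12]
after L4 α=1/4: [849/16, 1121/8, 385/16]
rounded: [53, 140, 24]

(3,0) stack=L1,L2,L3,L4; from [0,0,0]:
+L1 (α=1/2) → [217/2, 71/2, 101]
+L2 (α=0) → [217/2, 71/2, 101]
+L3 (α=5/7) → [262/7, 811/7, 1317/7]
+L4 (α=2/3) → [1072/7, 1367/7, 1405/7]
→ [153, 195, 201]

query (0,0) [L1,L2] — begin 0,0,0
+L1 (α=1/7) → [241/7, 116/7, 18/7]
+L2 (α=1/3) → [1609/21, 96/7, 925/21]
→ [77, 14, 44]

at x=3,y=1 over L1,L2:
+L1 (α=1/2) → [105, 221/2, 31/2]
+L2 (α=1/2) → [72, 245/4, 39/4]
= [72, 61, 10]

query (2,1) [L1,L2,L5] — begin 0,0,0
after L1 α=1/2: [1, 253/2, 223/2]
after L2 α=1/3: [81, 454/3, 323/3]
after L5 α=4/5: [153/5, 694/15, 2051/15]
rounded: [31, 46, 137]

(1,1) stack=L1,L2,L5; from [0,0,0]:
after L1 α=1/2: [8, 137/2, 7]
after L2 α=1/3: [19/3, 388/3, 122/3]
after L5 α=3/8: [1033/12, 1967/24, 2743/24]
= [86, 82, 114]

(3,1) stack=L1,L2,L5; from [0,0,0]:
after L1 α=1/2: [105, 221/2, 31/2]
after L2 α=1/2: [72, 245/4, 39/4]
after L5 α=2/3: [56, 605/12, 317/4]
→ [56, 50, 79]


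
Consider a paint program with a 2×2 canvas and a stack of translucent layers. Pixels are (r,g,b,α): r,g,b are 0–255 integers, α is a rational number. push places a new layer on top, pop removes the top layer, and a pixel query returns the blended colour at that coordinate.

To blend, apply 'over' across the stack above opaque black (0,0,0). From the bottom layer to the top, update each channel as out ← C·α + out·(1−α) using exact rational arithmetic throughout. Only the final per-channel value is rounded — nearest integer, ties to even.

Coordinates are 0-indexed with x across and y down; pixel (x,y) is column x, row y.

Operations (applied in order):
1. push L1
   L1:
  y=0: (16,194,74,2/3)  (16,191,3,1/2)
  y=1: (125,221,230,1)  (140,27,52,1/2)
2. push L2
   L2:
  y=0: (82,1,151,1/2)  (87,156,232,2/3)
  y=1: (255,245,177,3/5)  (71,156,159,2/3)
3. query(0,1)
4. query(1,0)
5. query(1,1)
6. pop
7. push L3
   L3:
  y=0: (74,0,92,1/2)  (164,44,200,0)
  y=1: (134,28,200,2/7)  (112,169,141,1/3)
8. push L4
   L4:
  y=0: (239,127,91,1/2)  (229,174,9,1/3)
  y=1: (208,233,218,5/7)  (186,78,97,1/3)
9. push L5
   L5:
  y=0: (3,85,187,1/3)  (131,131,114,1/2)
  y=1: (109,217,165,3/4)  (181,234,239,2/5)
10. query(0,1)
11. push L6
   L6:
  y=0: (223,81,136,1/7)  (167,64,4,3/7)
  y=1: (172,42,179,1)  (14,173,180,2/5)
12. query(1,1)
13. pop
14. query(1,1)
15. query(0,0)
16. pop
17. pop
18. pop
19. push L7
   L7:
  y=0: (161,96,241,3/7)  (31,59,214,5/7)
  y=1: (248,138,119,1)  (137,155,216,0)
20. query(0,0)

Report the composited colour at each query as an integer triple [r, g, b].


(0,1) stack=L1,L2; from [0,0,0]:
after L1 α=1: [125, 221, 230]
after L2 α=3/5: [203, 1177/5, 991/5]
= [203, 235, 198]

at x=1,y=0 over L1,L2:
after L1 α=1/2: [8, 191/2, 3/2]
after L2 α=2/3: [182/3, 815/6, 931/6]
rounded: [61, 136, 155]

at x=1,y=1 over L1,L2:
after L1 α=1/2: [70, 27/2, 26]
after L2 α=2/3: [212/3, 217/2, 344/3]
→ [71, 108, 115]

(0,1) stack=L1,L3,L4,L5; from [0,0,0]:
+L1 (α=1) → [125, 221, 230]
+L3 (α=2/7) → [893/7, 1161/7, 1550/7]
+L4 (α=5/7) → [9066/49, 10477/49, 10730/49]
+L5 (α=3/4) → [25089/196, 10594/49, 34985/196]
→ [128, 216, 178]

(1,1) stack=L1,L3,L4,L5,L6; from [0,0,0]:
after L1 α=1/2: [70, 27/2, 26]
after L3 α=1/3: [84, 196/3, 193/3]
after L4 α=1/3: [118, 626/9, 677/9]
after L5 α=2/5: [716/5, 406/3, 2111/15]
after L6 α=2/5: [2288/25, 752/5, 3911/25]
→ [92, 150, 156]

query (1,1) [L1,L3,L4,L5] — begin 0,0,0
L1 α=1/2: [70, 27/2, 26]
L3 α=1/3: [84, 196/3, 193/3]
L4 α=1/3: [118, 626/9, 677/9]
L5 α=2/5: [716/5, 406/3, 2111/15]
= [143, 135, 141]

query (0,0) [L1,L3,L4,L5] — begin 0,0,0
+L1 (α=2/3) → [32/3, 388/3, 148/3]
+L3 (α=1/2) → [127/3, 194/3, 212/3]
+L4 (α=1/2) → [422/3, 575/6, 485/6]
+L5 (α=1/3) → [853/9, 830/9, 1046/9]
= [95, 92, 116]

at x=0,y=0 over L1,L7:
+L1 (α=2/3) → [32/3, 388/3, 148/3]
+L7 (α=3/7) → [1577/21, 2416/21, 2761/21]
= [75, 115, 131]


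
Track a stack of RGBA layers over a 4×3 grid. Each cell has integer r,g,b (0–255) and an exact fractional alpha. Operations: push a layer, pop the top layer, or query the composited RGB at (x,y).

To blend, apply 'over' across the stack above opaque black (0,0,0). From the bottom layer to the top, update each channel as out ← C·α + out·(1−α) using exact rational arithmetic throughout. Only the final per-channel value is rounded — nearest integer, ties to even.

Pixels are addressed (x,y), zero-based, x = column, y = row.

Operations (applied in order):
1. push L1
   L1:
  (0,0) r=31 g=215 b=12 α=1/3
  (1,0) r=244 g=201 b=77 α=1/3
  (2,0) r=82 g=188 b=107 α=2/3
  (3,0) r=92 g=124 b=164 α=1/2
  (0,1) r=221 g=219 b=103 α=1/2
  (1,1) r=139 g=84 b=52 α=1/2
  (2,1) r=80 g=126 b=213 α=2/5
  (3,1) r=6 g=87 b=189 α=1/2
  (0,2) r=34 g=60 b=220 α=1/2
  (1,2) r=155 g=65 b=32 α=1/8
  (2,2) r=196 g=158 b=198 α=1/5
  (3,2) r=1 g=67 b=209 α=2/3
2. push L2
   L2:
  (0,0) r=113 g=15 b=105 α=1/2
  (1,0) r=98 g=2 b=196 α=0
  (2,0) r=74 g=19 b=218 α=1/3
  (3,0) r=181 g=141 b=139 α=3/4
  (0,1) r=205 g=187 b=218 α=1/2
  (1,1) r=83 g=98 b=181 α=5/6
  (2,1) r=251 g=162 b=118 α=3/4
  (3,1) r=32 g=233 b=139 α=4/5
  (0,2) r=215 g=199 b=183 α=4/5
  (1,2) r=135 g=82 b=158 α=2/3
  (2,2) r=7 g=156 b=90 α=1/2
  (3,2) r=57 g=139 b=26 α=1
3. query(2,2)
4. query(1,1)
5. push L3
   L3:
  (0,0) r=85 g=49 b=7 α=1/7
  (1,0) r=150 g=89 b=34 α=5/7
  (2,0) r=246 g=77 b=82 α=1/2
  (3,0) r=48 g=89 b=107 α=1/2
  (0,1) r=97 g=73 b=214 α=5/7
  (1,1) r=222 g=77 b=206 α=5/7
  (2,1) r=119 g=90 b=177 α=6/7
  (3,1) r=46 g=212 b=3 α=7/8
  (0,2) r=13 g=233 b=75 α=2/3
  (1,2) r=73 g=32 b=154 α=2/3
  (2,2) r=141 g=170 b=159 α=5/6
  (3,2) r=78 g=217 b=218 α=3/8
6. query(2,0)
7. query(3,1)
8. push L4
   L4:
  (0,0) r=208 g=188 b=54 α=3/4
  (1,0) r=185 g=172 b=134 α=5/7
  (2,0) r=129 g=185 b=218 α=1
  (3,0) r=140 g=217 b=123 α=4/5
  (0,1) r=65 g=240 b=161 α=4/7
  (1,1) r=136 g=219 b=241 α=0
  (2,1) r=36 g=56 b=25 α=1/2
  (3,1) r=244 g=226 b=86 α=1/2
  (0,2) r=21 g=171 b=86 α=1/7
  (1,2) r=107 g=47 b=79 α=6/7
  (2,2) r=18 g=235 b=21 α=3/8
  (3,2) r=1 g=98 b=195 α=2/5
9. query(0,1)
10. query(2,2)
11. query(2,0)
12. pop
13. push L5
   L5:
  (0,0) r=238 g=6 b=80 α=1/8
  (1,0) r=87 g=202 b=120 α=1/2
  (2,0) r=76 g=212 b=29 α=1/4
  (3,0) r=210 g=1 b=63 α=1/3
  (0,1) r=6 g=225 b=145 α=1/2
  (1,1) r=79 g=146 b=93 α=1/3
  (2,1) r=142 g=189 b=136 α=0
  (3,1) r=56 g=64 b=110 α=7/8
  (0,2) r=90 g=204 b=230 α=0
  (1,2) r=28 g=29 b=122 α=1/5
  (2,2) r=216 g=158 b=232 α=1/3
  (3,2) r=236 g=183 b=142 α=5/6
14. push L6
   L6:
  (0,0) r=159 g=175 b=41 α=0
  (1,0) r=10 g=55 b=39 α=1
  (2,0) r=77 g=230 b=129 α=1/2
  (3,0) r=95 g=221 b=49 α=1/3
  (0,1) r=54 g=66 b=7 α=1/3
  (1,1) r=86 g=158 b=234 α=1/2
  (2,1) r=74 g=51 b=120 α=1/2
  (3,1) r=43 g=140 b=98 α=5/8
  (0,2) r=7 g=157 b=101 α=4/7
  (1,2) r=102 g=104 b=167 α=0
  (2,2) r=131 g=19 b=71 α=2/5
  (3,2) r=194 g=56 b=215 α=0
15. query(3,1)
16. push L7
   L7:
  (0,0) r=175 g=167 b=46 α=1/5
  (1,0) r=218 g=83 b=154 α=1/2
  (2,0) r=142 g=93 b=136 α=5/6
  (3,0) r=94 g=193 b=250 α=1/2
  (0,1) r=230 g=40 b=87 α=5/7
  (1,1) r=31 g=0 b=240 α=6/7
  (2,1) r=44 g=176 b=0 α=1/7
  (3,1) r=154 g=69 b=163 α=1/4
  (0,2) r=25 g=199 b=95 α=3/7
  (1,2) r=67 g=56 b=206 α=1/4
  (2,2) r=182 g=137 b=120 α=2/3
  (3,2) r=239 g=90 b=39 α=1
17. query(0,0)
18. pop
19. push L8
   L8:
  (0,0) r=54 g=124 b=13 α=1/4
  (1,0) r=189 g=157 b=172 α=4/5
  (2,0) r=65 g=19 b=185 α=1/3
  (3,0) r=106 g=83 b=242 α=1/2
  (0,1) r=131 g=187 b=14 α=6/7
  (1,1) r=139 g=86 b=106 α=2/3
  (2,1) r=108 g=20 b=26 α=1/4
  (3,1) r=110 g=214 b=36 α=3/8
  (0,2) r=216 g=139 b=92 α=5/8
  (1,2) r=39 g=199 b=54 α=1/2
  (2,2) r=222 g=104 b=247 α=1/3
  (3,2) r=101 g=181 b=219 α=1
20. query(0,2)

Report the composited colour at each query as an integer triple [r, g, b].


query (2,2) [L1,L2] — begin 0,0,0
after L1 α=1/5: [196/5, 158/5, 198/5]
after L2 α=1/2: [231/10, 469/5, 324/5]
rounded: [23, 94, 65]

at x=1,y=1 over L1,L2:
after L1 α=1/2: [139/2, 42, 26]
after L2 α=5/6: [323/4, 266/3, 931/6]
rounded: [81, 89, 155]

query (2,0) [L1,L2,L3] — begin 0,0,0
after L1 α=2/3: [164/3, 376/3, 214/3]
after L2 α=1/3: [550/9, 809/9, 1082/9]
after L3 α=1/2: [1382/9, 751/9, 910/9]
→ [154, 83, 101]

(3,1) stack=L1,L2,L3; from [0,0,0]:
after L1 α=1/2: [3, 87/2, 189/2]
after L2 α=4/5: [131/5, 1951/10, 1301/10]
after L3 α=7/8: [1741/40, 16791/80, 1511/80]
rounded: [44, 210, 19]

at x=0,y=1 over L1,L2,L3,L4:
L1 α=1/2: [221/2, 219/2, 103/2]
L2 α=1/2: [631/4, 593/4, 539/4]
L3 α=5/7: [1601/14, 189/2, 2679/14]
L4 α=4/7: [8443/98, 2487/14, 17053/98]
= [86, 178, 174]

(2,2) stack=L1,L2,L3,L4; from [0,0,0]:
+L1 (α=1/5) → [196/5, 158/5, 198/5]
+L2 (α=1/2) → [231/10, 469/5, 324/5]
+L3 (α=5/6) → [2427/20, 1573/10, 1433/10]
+L4 (α=3/8) → [2643/32, 2983/16, 1559/16]
→ [83, 186, 97]

at x=2,y=0 over L1,L2,L3,L4:
+L1 (α=2/3) → [164/3, 376/3, 214/3]
+L2 (α=1/3) → [550/9, 809/9, 1082/9]
+L3 (α=1/2) → [1382/9, 751/9, 910/9]
+L4 (α=1) → [129, 185, 218]
→ [129, 185, 218]

query (3,1) [L1,L2,L3,L5,L6] — begin 0,0,0
after L1 α=1/2: [3, 87/2, 189/2]
after L2 α=4/5: [131/5, 1951/10, 1301/10]
after L3 α=7/8: [1741/40, 16791/80, 1511/80]
after L5 α=7/8: [17421/320, 52631/640, 63111/640]
after L6 α=5/8: [121063/2560, 605893/5120, 502933/5120]
= [47, 118, 98]

query (0,0) [L1,L2,L3,L5,L6,L7] — begin 0,0,0
+L1 (α=1/3) → [31/3, 215/3, 4]
+L2 (α=1/2) → [185/3, 130/3, 109/2]
+L3 (α=1/7) → [65, 309/7, 334/7]
+L5 (α=1/8) → [693/8, 315/8, 207/4]
+L6 (α=0) → [693/8, 315/8, 207/4]
+L7 (α=1/5) → [1043/10, 649/10, 253/5]
→ [104, 65, 51]

query (0,2) [L1,L2,L3,L5,L6,L8] — begin 0,0,0
+L1 (α=1/2) → [17, 30, 110]
+L2 (α=4/5) → [877/5, 826/5, 842/5]
+L3 (α=2/3) → [1007/15, 1052/5, 1592/15]
+L5 (α=0) → [1007/15, 1052/5, 1592/15]
+L6 (α=4/7) → [1147/35, 6296/35, 516/5]
+L8 (α=5/8) → [41241/280, 43213/280, 481/5]
→ [147, 154, 96]


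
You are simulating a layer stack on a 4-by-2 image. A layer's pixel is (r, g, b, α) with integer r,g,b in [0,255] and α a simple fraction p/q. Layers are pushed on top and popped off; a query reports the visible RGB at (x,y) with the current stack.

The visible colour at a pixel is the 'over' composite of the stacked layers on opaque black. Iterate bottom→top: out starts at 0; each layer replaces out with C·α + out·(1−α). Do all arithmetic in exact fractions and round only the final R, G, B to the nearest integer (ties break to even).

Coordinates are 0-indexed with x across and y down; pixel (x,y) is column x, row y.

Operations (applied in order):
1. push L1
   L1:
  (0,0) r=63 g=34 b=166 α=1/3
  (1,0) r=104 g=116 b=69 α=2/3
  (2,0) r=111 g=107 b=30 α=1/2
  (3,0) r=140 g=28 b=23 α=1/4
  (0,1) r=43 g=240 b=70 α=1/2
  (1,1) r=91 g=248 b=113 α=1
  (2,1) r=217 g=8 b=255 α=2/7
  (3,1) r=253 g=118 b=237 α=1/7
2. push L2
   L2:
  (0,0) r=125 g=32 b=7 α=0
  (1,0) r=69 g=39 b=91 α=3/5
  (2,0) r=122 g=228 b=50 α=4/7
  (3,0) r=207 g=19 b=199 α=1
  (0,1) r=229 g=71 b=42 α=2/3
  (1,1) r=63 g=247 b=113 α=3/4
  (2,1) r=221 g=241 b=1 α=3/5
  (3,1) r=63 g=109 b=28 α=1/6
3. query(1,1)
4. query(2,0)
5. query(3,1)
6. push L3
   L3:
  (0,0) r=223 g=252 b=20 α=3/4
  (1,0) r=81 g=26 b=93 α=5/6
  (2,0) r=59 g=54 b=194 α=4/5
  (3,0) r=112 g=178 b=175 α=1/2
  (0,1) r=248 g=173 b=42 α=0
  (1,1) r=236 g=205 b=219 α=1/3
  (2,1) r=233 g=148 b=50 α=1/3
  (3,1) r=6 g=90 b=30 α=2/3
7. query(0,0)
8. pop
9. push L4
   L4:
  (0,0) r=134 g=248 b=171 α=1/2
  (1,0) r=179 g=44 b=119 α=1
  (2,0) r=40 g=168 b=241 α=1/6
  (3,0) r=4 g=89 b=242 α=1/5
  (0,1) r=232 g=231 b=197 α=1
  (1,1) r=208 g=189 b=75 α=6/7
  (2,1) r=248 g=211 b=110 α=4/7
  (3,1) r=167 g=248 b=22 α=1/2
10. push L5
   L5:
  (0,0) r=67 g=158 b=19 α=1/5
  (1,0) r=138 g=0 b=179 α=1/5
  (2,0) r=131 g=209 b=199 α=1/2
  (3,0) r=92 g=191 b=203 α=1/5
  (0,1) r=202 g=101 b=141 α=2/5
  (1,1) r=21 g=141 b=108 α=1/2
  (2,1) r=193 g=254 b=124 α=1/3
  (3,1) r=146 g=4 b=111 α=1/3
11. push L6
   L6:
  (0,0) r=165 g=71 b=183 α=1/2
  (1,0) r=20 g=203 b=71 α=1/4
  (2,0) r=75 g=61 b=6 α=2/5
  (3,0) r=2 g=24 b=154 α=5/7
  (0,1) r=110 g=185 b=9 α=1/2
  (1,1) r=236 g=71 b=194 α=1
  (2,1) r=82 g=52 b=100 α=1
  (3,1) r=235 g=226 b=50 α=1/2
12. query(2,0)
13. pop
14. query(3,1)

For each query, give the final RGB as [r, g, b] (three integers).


at x=1,y=1 over L1,L2:
after L1 α=1: [91, 248, 113]
after L2 α=3/4: [70, 989/4, 113]
rounded: [70, 247, 113]

(2,0) stack=L1,L2; from [0,0,0]:
+L1 (α=1/2) → [111/2, 107/2, 15]
+L2 (α=4/7) → [187/2, 2145/14, 35]
→ [94, 153, 35]

query (3,1) [L1,L2] — begin 0,0,0
+L1 (α=1/7) → [253/7, 118/7, 237/7]
+L2 (α=1/6) → [853/21, 451/14, 1381/42]
= [41, 32, 33]

query (0,0) [L1,L2,L3] — begin 0,0,0
L1 α=1/3: [21, 34/3, 166/3]
L2 α=0: [21, 34/3, 166/3]
L3 α=3/4: [345/2, 1151/6, 173/6]
= [172, 192, 29]

at x=2,y=0 over L1,L2,L4,L5,L6:
after L1 α=1/2: [111/2, 107/2, 15]
after L2 α=4/7: [187/2, 2145/14, 35]
after L4 α=1/6: [1015/12, 4359/28, 208/3]
after L5 α=1/2: [2587/24, 10211/56, 805/6]
after L6 α=2/5: [3787/40, 7493/56, 829/10]
→ [95, 134, 83]

(3,1) stack=L1,L2,L4,L5; from [0,0,0]:
L1 α=1/7: [253/7, 118/7, 237/7]
L2 α=1/6: [853/21, 451/14, 1381/42]
L4 α=1/2: [2180/21, 3923/28, 2305/84]
L5 α=1/3: [7426/63, 3979/42, 6967/126]
rounded: [118, 95, 55]
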